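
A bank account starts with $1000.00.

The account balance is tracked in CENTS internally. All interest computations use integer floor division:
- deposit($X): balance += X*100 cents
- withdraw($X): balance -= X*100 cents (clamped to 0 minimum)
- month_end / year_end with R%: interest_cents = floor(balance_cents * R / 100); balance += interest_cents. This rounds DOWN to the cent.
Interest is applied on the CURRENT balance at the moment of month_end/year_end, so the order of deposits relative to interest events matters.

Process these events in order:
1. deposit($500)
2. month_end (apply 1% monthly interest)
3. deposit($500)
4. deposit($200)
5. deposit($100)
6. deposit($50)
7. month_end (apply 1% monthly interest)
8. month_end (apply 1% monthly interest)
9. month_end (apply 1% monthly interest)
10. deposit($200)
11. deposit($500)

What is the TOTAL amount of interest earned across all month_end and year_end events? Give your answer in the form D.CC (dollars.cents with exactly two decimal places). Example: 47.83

After 1 (deposit($500)): balance=$1500.00 total_interest=$0.00
After 2 (month_end (apply 1% monthly interest)): balance=$1515.00 total_interest=$15.00
After 3 (deposit($500)): balance=$2015.00 total_interest=$15.00
After 4 (deposit($200)): balance=$2215.00 total_interest=$15.00
After 5 (deposit($100)): balance=$2315.00 total_interest=$15.00
After 6 (deposit($50)): balance=$2365.00 total_interest=$15.00
After 7 (month_end (apply 1% monthly interest)): balance=$2388.65 total_interest=$38.65
After 8 (month_end (apply 1% monthly interest)): balance=$2412.53 total_interest=$62.53
After 9 (month_end (apply 1% monthly interest)): balance=$2436.65 total_interest=$86.65
After 10 (deposit($200)): balance=$2636.65 total_interest=$86.65
After 11 (deposit($500)): balance=$3136.65 total_interest=$86.65

Answer: 86.65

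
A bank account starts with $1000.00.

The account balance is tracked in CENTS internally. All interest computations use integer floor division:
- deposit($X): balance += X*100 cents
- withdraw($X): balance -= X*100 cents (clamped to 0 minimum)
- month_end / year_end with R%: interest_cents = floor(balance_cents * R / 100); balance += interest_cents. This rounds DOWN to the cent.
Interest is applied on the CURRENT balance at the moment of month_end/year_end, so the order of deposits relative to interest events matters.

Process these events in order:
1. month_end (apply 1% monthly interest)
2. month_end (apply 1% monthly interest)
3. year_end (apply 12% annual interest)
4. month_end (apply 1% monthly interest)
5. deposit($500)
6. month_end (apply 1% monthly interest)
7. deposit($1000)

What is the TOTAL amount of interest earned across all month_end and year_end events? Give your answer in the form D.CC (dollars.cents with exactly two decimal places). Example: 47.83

After 1 (month_end (apply 1% monthly interest)): balance=$1010.00 total_interest=$10.00
After 2 (month_end (apply 1% monthly interest)): balance=$1020.10 total_interest=$20.10
After 3 (year_end (apply 12% annual interest)): balance=$1142.51 total_interest=$142.51
After 4 (month_end (apply 1% monthly interest)): balance=$1153.93 total_interest=$153.93
After 5 (deposit($500)): balance=$1653.93 total_interest=$153.93
After 6 (month_end (apply 1% monthly interest)): balance=$1670.46 total_interest=$170.46
After 7 (deposit($1000)): balance=$2670.46 total_interest=$170.46

Answer: 170.46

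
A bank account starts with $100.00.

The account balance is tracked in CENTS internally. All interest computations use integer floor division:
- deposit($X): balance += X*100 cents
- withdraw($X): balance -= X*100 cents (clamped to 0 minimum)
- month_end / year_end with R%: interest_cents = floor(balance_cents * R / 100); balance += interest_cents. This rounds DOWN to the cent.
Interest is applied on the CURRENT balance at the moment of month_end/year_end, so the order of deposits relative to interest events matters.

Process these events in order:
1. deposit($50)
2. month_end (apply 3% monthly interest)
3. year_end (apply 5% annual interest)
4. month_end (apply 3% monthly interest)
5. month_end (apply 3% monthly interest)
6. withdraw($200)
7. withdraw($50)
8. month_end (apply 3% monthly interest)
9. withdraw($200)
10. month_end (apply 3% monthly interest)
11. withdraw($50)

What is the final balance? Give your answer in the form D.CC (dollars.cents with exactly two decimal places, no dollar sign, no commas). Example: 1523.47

After 1 (deposit($50)): balance=$150.00 total_interest=$0.00
After 2 (month_end (apply 3% monthly interest)): balance=$154.50 total_interest=$4.50
After 3 (year_end (apply 5% annual interest)): balance=$162.22 total_interest=$12.22
After 4 (month_end (apply 3% monthly interest)): balance=$167.08 total_interest=$17.08
After 5 (month_end (apply 3% monthly interest)): balance=$172.09 total_interest=$22.09
After 6 (withdraw($200)): balance=$0.00 total_interest=$22.09
After 7 (withdraw($50)): balance=$0.00 total_interest=$22.09
After 8 (month_end (apply 3% monthly interest)): balance=$0.00 total_interest=$22.09
After 9 (withdraw($200)): balance=$0.00 total_interest=$22.09
After 10 (month_end (apply 3% monthly interest)): balance=$0.00 total_interest=$22.09
After 11 (withdraw($50)): balance=$0.00 total_interest=$22.09

Answer: 0.00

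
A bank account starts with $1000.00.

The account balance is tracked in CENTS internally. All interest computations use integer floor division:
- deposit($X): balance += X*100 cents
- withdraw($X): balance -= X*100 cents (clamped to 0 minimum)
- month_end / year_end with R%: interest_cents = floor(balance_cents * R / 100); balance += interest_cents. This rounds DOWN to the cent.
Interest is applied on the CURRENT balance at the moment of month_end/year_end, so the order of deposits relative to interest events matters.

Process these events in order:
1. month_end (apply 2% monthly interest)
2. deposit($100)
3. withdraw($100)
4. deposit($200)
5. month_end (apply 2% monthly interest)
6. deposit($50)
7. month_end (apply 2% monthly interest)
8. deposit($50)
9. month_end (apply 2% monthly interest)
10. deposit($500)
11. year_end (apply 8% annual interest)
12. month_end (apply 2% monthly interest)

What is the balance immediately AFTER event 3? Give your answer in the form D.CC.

Answer: 1020.00

Derivation:
After 1 (month_end (apply 2% monthly interest)): balance=$1020.00 total_interest=$20.00
After 2 (deposit($100)): balance=$1120.00 total_interest=$20.00
After 3 (withdraw($100)): balance=$1020.00 total_interest=$20.00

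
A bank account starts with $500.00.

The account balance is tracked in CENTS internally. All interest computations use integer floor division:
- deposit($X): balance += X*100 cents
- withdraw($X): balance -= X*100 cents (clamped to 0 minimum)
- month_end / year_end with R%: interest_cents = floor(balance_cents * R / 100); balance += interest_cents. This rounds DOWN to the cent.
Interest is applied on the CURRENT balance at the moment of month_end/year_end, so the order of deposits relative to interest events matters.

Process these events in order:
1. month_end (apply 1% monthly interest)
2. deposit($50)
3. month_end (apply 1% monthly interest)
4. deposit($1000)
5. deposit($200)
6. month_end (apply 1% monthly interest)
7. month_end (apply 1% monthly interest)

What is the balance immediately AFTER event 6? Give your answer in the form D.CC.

After 1 (month_end (apply 1% monthly interest)): balance=$505.00 total_interest=$5.00
After 2 (deposit($50)): balance=$555.00 total_interest=$5.00
After 3 (month_end (apply 1% monthly interest)): balance=$560.55 total_interest=$10.55
After 4 (deposit($1000)): balance=$1560.55 total_interest=$10.55
After 5 (deposit($200)): balance=$1760.55 total_interest=$10.55
After 6 (month_end (apply 1% monthly interest)): balance=$1778.15 total_interest=$28.15

Answer: 1778.15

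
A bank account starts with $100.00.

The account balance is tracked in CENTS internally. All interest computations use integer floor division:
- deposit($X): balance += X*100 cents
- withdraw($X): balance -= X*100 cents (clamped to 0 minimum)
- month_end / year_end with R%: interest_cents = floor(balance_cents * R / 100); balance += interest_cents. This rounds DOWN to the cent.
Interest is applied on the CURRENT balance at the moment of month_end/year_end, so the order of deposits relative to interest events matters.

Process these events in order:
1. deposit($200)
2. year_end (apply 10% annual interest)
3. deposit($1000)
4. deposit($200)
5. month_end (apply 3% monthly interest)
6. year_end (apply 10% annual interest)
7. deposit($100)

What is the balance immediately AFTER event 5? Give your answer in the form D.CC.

After 1 (deposit($200)): balance=$300.00 total_interest=$0.00
After 2 (year_end (apply 10% annual interest)): balance=$330.00 total_interest=$30.00
After 3 (deposit($1000)): balance=$1330.00 total_interest=$30.00
After 4 (deposit($200)): balance=$1530.00 total_interest=$30.00
After 5 (month_end (apply 3% monthly interest)): balance=$1575.90 total_interest=$75.90

Answer: 1575.90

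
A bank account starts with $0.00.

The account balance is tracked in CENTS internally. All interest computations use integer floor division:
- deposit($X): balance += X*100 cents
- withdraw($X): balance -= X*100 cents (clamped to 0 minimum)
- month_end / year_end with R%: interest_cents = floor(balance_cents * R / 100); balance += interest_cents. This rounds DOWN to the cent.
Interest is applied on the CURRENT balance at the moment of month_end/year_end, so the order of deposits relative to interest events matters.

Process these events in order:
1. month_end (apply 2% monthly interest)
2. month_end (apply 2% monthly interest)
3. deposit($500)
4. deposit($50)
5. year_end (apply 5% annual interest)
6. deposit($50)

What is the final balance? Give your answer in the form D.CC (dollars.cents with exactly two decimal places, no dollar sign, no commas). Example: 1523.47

Answer: 627.50

Derivation:
After 1 (month_end (apply 2% monthly interest)): balance=$0.00 total_interest=$0.00
After 2 (month_end (apply 2% monthly interest)): balance=$0.00 total_interest=$0.00
After 3 (deposit($500)): balance=$500.00 total_interest=$0.00
After 4 (deposit($50)): balance=$550.00 total_interest=$0.00
After 5 (year_end (apply 5% annual interest)): balance=$577.50 total_interest=$27.50
After 6 (deposit($50)): balance=$627.50 total_interest=$27.50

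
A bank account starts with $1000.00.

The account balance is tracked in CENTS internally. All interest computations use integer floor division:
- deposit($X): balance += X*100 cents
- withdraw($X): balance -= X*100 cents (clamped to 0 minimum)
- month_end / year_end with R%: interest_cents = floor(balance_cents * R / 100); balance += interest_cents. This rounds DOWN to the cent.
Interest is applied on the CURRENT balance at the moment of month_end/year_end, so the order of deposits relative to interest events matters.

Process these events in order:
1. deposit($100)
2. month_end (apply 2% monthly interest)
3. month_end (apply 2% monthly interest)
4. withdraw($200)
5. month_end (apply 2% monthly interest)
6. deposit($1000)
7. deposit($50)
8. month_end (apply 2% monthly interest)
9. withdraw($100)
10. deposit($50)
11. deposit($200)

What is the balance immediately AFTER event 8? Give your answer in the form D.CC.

Answer: 2053.58

Derivation:
After 1 (deposit($100)): balance=$1100.00 total_interest=$0.00
After 2 (month_end (apply 2% monthly interest)): balance=$1122.00 total_interest=$22.00
After 3 (month_end (apply 2% monthly interest)): balance=$1144.44 total_interest=$44.44
After 4 (withdraw($200)): balance=$944.44 total_interest=$44.44
After 5 (month_end (apply 2% monthly interest)): balance=$963.32 total_interest=$63.32
After 6 (deposit($1000)): balance=$1963.32 total_interest=$63.32
After 7 (deposit($50)): balance=$2013.32 total_interest=$63.32
After 8 (month_end (apply 2% monthly interest)): balance=$2053.58 total_interest=$103.58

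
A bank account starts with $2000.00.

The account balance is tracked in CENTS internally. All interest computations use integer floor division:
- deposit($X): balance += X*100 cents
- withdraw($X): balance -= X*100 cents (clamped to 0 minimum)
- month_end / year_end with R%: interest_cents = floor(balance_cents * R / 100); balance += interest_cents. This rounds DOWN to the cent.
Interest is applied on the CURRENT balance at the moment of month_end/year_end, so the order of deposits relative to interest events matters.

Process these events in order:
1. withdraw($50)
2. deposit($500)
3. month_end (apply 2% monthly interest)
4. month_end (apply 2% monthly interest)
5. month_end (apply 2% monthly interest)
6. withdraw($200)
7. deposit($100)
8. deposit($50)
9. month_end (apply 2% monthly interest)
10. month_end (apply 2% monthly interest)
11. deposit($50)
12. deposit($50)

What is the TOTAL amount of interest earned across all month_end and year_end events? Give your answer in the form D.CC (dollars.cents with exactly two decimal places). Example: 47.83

Answer: 252.95

Derivation:
After 1 (withdraw($50)): balance=$1950.00 total_interest=$0.00
After 2 (deposit($500)): balance=$2450.00 total_interest=$0.00
After 3 (month_end (apply 2% monthly interest)): balance=$2499.00 total_interest=$49.00
After 4 (month_end (apply 2% monthly interest)): balance=$2548.98 total_interest=$98.98
After 5 (month_end (apply 2% monthly interest)): balance=$2599.95 total_interest=$149.95
After 6 (withdraw($200)): balance=$2399.95 total_interest=$149.95
After 7 (deposit($100)): balance=$2499.95 total_interest=$149.95
After 8 (deposit($50)): balance=$2549.95 total_interest=$149.95
After 9 (month_end (apply 2% monthly interest)): balance=$2600.94 total_interest=$200.94
After 10 (month_end (apply 2% monthly interest)): balance=$2652.95 total_interest=$252.95
After 11 (deposit($50)): balance=$2702.95 total_interest=$252.95
After 12 (deposit($50)): balance=$2752.95 total_interest=$252.95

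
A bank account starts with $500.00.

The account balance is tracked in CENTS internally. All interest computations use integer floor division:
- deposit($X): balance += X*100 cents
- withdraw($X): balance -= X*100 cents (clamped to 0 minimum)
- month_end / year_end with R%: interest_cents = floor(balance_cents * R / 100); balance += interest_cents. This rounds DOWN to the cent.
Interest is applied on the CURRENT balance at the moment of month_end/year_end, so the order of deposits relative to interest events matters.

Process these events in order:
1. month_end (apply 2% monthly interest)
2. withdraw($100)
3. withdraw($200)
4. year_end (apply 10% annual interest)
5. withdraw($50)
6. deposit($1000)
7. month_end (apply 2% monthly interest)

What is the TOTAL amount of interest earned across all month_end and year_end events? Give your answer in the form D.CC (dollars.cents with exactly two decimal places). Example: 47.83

Answer: 54.62

Derivation:
After 1 (month_end (apply 2% monthly interest)): balance=$510.00 total_interest=$10.00
After 2 (withdraw($100)): balance=$410.00 total_interest=$10.00
After 3 (withdraw($200)): balance=$210.00 total_interest=$10.00
After 4 (year_end (apply 10% annual interest)): balance=$231.00 total_interest=$31.00
After 5 (withdraw($50)): balance=$181.00 total_interest=$31.00
After 6 (deposit($1000)): balance=$1181.00 total_interest=$31.00
After 7 (month_end (apply 2% monthly interest)): balance=$1204.62 total_interest=$54.62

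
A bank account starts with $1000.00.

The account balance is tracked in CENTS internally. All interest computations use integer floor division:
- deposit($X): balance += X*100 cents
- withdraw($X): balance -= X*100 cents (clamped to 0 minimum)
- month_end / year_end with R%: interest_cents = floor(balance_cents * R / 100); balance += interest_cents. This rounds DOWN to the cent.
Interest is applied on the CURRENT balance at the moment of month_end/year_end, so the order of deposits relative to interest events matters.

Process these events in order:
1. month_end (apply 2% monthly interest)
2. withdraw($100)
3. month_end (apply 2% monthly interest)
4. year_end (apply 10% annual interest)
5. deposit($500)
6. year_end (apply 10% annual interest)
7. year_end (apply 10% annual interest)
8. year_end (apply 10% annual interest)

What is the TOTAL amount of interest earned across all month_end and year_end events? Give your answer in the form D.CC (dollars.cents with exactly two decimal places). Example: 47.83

After 1 (month_end (apply 2% monthly interest)): balance=$1020.00 total_interest=$20.00
After 2 (withdraw($100)): balance=$920.00 total_interest=$20.00
After 3 (month_end (apply 2% monthly interest)): balance=$938.40 total_interest=$38.40
After 4 (year_end (apply 10% annual interest)): balance=$1032.24 total_interest=$132.24
After 5 (deposit($500)): balance=$1532.24 total_interest=$132.24
After 6 (year_end (apply 10% annual interest)): balance=$1685.46 total_interest=$285.46
After 7 (year_end (apply 10% annual interest)): balance=$1854.00 total_interest=$454.00
After 8 (year_end (apply 10% annual interest)): balance=$2039.40 total_interest=$639.40

Answer: 639.40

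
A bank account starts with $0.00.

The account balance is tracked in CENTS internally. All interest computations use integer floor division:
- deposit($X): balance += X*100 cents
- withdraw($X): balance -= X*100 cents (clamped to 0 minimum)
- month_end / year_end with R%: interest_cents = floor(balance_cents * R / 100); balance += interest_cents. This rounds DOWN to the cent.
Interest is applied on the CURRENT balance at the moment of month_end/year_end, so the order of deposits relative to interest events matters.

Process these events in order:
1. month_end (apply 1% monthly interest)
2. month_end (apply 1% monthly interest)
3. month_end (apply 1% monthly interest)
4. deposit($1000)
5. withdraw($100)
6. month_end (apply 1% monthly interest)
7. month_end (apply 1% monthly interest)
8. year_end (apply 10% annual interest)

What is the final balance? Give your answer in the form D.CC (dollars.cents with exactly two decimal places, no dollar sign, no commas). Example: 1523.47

After 1 (month_end (apply 1% monthly interest)): balance=$0.00 total_interest=$0.00
After 2 (month_end (apply 1% monthly interest)): balance=$0.00 total_interest=$0.00
After 3 (month_end (apply 1% monthly interest)): balance=$0.00 total_interest=$0.00
After 4 (deposit($1000)): balance=$1000.00 total_interest=$0.00
After 5 (withdraw($100)): balance=$900.00 total_interest=$0.00
After 6 (month_end (apply 1% monthly interest)): balance=$909.00 total_interest=$9.00
After 7 (month_end (apply 1% monthly interest)): balance=$918.09 total_interest=$18.09
After 8 (year_end (apply 10% annual interest)): balance=$1009.89 total_interest=$109.89

Answer: 1009.89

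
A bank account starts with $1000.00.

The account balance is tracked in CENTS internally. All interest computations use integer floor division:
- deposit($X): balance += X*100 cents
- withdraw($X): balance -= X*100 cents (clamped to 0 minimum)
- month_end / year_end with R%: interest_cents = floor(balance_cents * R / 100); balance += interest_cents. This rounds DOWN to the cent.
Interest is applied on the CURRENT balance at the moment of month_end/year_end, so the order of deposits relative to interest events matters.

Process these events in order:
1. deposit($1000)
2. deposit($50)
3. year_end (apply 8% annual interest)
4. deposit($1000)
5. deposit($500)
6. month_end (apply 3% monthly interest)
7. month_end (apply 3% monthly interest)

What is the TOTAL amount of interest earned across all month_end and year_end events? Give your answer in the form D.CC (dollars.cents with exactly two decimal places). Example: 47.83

After 1 (deposit($1000)): balance=$2000.00 total_interest=$0.00
After 2 (deposit($50)): balance=$2050.00 total_interest=$0.00
After 3 (year_end (apply 8% annual interest)): balance=$2214.00 total_interest=$164.00
After 4 (deposit($1000)): balance=$3214.00 total_interest=$164.00
After 5 (deposit($500)): balance=$3714.00 total_interest=$164.00
After 6 (month_end (apply 3% monthly interest)): balance=$3825.42 total_interest=$275.42
After 7 (month_end (apply 3% monthly interest)): balance=$3940.18 total_interest=$390.18

Answer: 390.18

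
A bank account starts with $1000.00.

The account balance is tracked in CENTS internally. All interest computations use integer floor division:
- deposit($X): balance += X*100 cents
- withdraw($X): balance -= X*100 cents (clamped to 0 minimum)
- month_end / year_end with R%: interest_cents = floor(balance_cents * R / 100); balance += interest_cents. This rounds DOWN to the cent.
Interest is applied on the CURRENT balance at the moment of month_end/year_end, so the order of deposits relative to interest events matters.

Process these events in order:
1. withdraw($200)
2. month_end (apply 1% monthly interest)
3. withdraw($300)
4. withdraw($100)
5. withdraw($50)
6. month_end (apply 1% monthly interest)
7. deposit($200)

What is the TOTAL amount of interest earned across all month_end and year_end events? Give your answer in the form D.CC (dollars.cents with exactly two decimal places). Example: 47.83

After 1 (withdraw($200)): balance=$800.00 total_interest=$0.00
After 2 (month_end (apply 1% monthly interest)): balance=$808.00 total_interest=$8.00
After 3 (withdraw($300)): balance=$508.00 total_interest=$8.00
After 4 (withdraw($100)): balance=$408.00 total_interest=$8.00
After 5 (withdraw($50)): balance=$358.00 total_interest=$8.00
After 6 (month_end (apply 1% monthly interest)): balance=$361.58 total_interest=$11.58
After 7 (deposit($200)): balance=$561.58 total_interest=$11.58

Answer: 11.58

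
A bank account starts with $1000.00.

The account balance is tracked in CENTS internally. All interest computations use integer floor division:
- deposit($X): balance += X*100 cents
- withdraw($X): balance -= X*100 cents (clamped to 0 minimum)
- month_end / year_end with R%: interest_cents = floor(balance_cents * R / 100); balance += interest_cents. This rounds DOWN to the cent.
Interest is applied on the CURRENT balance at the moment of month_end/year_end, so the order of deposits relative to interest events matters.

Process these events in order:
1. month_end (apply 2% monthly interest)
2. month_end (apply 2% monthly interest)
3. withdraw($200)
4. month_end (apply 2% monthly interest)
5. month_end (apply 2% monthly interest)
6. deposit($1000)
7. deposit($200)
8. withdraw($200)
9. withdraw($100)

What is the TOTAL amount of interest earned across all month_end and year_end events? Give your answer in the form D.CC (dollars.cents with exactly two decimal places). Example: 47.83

After 1 (month_end (apply 2% monthly interest)): balance=$1020.00 total_interest=$20.00
After 2 (month_end (apply 2% monthly interest)): balance=$1040.40 total_interest=$40.40
After 3 (withdraw($200)): balance=$840.40 total_interest=$40.40
After 4 (month_end (apply 2% monthly interest)): balance=$857.20 total_interest=$57.20
After 5 (month_end (apply 2% monthly interest)): balance=$874.34 total_interest=$74.34
After 6 (deposit($1000)): balance=$1874.34 total_interest=$74.34
After 7 (deposit($200)): balance=$2074.34 total_interest=$74.34
After 8 (withdraw($200)): balance=$1874.34 total_interest=$74.34
After 9 (withdraw($100)): balance=$1774.34 total_interest=$74.34

Answer: 74.34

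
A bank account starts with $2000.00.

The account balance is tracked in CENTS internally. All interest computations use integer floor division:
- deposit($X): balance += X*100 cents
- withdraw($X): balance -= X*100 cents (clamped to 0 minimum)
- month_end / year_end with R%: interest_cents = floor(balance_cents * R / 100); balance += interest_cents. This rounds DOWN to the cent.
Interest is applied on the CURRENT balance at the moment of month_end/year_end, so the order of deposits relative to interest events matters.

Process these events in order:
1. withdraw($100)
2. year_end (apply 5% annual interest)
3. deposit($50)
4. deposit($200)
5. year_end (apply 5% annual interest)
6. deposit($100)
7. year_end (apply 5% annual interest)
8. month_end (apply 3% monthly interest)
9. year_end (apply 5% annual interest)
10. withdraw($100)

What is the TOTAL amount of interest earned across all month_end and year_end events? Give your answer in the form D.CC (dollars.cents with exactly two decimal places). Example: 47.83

Answer: 540.38

Derivation:
After 1 (withdraw($100)): balance=$1900.00 total_interest=$0.00
After 2 (year_end (apply 5% annual interest)): balance=$1995.00 total_interest=$95.00
After 3 (deposit($50)): balance=$2045.00 total_interest=$95.00
After 4 (deposit($200)): balance=$2245.00 total_interest=$95.00
After 5 (year_end (apply 5% annual interest)): balance=$2357.25 total_interest=$207.25
After 6 (deposit($100)): balance=$2457.25 total_interest=$207.25
After 7 (year_end (apply 5% annual interest)): balance=$2580.11 total_interest=$330.11
After 8 (month_end (apply 3% monthly interest)): balance=$2657.51 total_interest=$407.51
After 9 (year_end (apply 5% annual interest)): balance=$2790.38 total_interest=$540.38
After 10 (withdraw($100)): balance=$2690.38 total_interest=$540.38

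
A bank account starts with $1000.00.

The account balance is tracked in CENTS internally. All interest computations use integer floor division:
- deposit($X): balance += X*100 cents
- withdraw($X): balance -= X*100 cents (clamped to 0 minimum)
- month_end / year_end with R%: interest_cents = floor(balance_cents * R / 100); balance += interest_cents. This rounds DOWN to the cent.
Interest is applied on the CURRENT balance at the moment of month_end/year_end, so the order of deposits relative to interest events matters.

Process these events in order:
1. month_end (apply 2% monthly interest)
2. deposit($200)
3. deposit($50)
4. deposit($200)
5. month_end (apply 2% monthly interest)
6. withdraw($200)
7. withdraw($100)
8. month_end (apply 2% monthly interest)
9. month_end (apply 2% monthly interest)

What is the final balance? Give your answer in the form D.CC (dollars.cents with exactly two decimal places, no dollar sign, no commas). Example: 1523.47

Answer: 1247.84

Derivation:
After 1 (month_end (apply 2% monthly interest)): balance=$1020.00 total_interest=$20.00
After 2 (deposit($200)): balance=$1220.00 total_interest=$20.00
After 3 (deposit($50)): balance=$1270.00 total_interest=$20.00
After 4 (deposit($200)): balance=$1470.00 total_interest=$20.00
After 5 (month_end (apply 2% monthly interest)): balance=$1499.40 total_interest=$49.40
After 6 (withdraw($200)): balance=$1299.40 total_interest=$49.40
After 7 (withdraw($100)): balance=$1199.40 total_interest=$49.40
After 8 (month_end (apply 2% monthly interest)): balance=$1223.38 total_interest=$73.38
After 9 (month_end (apply 2% monthly interest)): balance=$1247.84 total_interest=$97.84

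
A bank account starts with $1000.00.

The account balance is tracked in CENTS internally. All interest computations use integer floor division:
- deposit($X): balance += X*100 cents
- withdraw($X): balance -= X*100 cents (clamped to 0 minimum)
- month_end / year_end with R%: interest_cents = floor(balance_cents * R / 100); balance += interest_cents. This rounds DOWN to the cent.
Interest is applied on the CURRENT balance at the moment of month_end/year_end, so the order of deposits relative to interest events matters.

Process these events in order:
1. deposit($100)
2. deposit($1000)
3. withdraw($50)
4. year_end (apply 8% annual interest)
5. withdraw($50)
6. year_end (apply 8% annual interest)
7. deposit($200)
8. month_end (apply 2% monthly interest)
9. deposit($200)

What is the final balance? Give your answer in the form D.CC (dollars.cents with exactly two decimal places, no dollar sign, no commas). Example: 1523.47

After 1 (deposit($100)): balance=$1100.00 total_interest=$0.00
After 2 (deposit($1000)): balance=$2100.00 total_interest=$0.00
After 3 (withdraw($50)): balance=$2050.00 total_interest=$0.00
After 4 (year_end (apply 8% annual interest)): balance=$2214.00 total_interest=$164.00
After 5 (withdraw($50)): balance=$2164.00 total_interest=$164.00
After 6 (year_end (apply 8% annual interest)): balance=$2337.12 total_interest=$337.12
After 7 (deposit($200)): balance=$2537.12 total_interest=$337.12
After 8 (month_end (apply 2% monthly interest)): balance=$2587.86 total_interest=$387.86
After 9 (deposit($200)): balance=$2787.86 total_interest=$387.86

Answer: 2787.86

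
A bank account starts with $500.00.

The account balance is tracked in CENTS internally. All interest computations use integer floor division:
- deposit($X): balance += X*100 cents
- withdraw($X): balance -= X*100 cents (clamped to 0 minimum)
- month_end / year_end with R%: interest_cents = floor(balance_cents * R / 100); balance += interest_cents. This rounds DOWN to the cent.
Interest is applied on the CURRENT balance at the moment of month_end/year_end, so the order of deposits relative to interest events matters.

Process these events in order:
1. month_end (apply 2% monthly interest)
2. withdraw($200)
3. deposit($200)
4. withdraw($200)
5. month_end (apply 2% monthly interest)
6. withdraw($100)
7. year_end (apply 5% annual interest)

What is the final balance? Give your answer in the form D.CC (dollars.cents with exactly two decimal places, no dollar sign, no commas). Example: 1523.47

After 1 (month_end (apply 2% monthly interest)): balance=$510.00 total_interest=$10.00
After 2 (withdraw($200)): balance=$310.00 total_interest=$10.00
After 3 (deposit($200)): balance=$510.00 total_interest=$10.00
After 4 (withdraw($200)): balance=$310.00 total_interest=$10.00
After 5 (month_end (apply 2% monthly interest)): balance=$316.20 total_interest=$16.20
After 6 (withdraw($100)): balance=$216.20 total_interest=$16.20
After 7 (year_end (apply 5% annual interest)): balance=$227.01 total_interest=$27.01

Answer: 227.01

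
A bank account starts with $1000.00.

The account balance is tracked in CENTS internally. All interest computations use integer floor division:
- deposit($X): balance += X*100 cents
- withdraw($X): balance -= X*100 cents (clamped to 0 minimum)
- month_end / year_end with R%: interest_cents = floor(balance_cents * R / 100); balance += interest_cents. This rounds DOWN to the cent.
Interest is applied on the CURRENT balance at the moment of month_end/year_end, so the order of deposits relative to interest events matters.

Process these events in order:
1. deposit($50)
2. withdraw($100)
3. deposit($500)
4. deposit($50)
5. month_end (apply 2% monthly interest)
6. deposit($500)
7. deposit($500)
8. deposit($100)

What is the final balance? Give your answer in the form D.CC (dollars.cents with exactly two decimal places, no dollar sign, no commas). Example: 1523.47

After 1 (deposit($50)): balance=$1050.00 total_interest=$0.00
After 2 (withdraw($100)): balance=$950.00 total_interest=$0.00
After 3 (deposit($500)): balance=$1450.00 total_interest=$0.00
After 4 (deposit($50)): balance=$1500.00 total_interest=$0.00
After 5 (month_end (apply 2% monthly interest)): balance=$1530.00 total_interest=$30.00
After 6 (deposit($500)): balance=$2030.00 total_interest=$30.00
After 7 (deposit($500)): balance=$2530.00 total_interest=$30.00
After 8 (deposit($100)): balance=$2630.00 total_interest=$30.00

Answer: 2630.00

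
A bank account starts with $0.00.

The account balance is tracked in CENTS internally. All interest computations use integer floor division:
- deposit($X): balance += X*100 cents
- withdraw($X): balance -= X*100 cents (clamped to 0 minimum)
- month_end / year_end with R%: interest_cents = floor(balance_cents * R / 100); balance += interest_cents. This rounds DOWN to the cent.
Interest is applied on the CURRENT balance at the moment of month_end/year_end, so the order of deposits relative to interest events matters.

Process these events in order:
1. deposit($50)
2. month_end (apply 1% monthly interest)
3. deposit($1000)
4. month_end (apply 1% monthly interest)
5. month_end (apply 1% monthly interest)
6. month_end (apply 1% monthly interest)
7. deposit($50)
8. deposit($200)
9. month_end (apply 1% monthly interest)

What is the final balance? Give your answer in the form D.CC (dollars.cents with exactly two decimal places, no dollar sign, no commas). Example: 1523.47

Answer: 1345.64

Derivation:
After 1 (deposit($50)): balance=$50.00 total_interest=$0.00
After 2 (month_end (apply 1% monthly interest)): balance=$50.50 total_interest=$0.50
After 3 (deposit($1000)): balance=$1050.50 total_interest=$0.50
After 4 (month_end (apply 1% monthly interest)): balance=$1061.00 total_interest=$11.00
After 5 (month_end (apply 1% monthly interest)): balance=$1071.61 total_interest=$21.61
After 6 (month_end (apply 1% monthly interest)): balance=$1082.32 total_interest=$32.32
After 7 (deposit($50)): balance=$1132.32 total_interest=$32.32
After 8 (deposit($200)): balance=$1332.32 total_interest=$32.32
After 9 (month_end (apply 1% monthly interest)): balance=$1345.64 total_interest=$45.64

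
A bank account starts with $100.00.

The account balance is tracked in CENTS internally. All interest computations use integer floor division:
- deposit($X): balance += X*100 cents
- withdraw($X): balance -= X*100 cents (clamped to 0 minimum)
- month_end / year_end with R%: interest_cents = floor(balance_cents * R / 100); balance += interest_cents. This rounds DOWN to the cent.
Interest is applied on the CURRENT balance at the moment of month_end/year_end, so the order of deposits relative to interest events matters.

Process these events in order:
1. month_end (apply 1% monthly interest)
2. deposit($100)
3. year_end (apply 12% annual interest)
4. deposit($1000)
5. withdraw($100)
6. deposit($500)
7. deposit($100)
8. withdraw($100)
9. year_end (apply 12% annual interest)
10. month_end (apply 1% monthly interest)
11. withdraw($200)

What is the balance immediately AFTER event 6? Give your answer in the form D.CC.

Answer: 1625.12

Derivation:
After 1 (month_end (apply 1% monthly interest)): balance=$101.00 total_interest=$1.00
After 2 (deposit($100)): balance=$201.00 total_interest=$1.00
After 3 (year_end (apply 12% annual interest)): balance=$225.12 total_interest=$25.12
After 4 (deposit($1000)): balance=$1225.12 total_interest=$25.12
After 5 (withdraw($100)): balance=$1125.12 total_interest=$25.12
After 6 (deposit($500)): balance=$1625.12 total_interest=$25.12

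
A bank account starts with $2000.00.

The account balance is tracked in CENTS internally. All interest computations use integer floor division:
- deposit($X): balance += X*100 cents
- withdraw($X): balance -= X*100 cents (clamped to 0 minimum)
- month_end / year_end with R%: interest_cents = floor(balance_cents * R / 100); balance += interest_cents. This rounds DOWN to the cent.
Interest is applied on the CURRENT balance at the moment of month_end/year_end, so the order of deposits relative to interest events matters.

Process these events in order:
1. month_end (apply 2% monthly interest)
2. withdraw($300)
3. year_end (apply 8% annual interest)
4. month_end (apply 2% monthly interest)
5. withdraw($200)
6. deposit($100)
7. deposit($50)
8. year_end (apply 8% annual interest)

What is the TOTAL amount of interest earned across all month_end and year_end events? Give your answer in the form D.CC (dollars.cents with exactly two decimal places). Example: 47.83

After 1 (month_end (apply 2% monthly interest)): balance=$2040.00 total_interest=$40.00
After 2 (withdraw($300)): balance=$1740.00 total_interest=$40.00
After 3 (year_end (apply 8% annual interest)): balance=$1879.20 total_interest=$179.20
After 4 (month_end (apply 2% monthly interest)): balance=$1916.78 total_interest=$216.78
After 5 (withdraw($200)): balance=$1716.78 total_interest=$216.78
After 6 (deposit($100)): balance=$1816.78 total_interest=$216.78
After 7 (deposit($50)): balance=$1866.78 total_interest=$216.78
After 8 (year_end (apply 8% annual interest)): balance=$2016.12 total_interest=$366.12

Answer: 366.12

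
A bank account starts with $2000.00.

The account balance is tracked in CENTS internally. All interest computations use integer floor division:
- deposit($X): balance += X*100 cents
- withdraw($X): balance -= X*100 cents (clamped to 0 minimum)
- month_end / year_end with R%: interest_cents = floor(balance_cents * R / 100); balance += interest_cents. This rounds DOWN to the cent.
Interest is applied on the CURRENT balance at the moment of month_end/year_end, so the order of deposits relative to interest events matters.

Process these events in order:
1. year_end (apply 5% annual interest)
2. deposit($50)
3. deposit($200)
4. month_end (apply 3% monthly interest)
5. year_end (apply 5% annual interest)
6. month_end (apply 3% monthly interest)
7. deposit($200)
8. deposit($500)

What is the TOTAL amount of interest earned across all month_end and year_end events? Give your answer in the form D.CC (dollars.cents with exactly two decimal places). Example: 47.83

Answer: 367.76

Derivation:
After 1 (year_end (apply 5% annual interest)): balance=$2100.00 total_interest=$100.00
After 2 (deposit($50)): balance=$2150.00 total_interest=$100.00
After 3 (deposit($200)): balance=$2350.00 total_interest=$100.00
After 4 (month_end (apply 3% monthly interest)): balance=$2420.50 total_interest=$170.50
After 5 (year_end (apply 5% annual interest)): balance=$2541.52 total_interest=$291.52
After 6 (month_end (apply 3% monthly interest)): balance=$2617.76 total_interest=$367.76
After 7 (deposit($200)): balance=$2817.76 total_interest=$367.76
After 8 (deposit($500)): balance=$3317.76 total_interest=$367.76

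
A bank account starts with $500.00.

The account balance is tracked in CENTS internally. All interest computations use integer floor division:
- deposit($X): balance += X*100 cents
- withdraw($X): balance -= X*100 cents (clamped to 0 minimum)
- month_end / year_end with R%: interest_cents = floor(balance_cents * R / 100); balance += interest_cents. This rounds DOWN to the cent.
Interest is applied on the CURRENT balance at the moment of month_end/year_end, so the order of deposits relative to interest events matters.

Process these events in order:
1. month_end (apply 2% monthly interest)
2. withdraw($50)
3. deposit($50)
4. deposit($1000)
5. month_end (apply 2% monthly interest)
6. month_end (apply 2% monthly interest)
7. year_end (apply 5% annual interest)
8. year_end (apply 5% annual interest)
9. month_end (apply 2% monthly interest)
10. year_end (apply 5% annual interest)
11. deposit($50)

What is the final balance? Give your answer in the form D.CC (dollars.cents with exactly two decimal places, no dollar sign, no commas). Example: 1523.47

Answer: 1904.99

Derivation:
After 1 (month_end (apply 2% monthly interest)): balance=$510.00 total_interest=$10.00
After 2 (withdraw($50)): balance=$460.00 total_interest=$10.00
After 3 (deposit($50)): balance=$510.00 total_interest=$10.00
After 4 (deposit($1000)): balance=$1510.00 total_interest=$10.00
After 5 (month_end (apply 2% monthly interest)): balance=$1540.20 total_interest=$40.20
After 6 (month_end (apply 2% monthly interest)): balance=$1571.00 total_interest=$71.00
After 7 (year_end (apply 5% annual interest)): balance=$1649.55 total_interest=$149.55
After 8 (year_end (apply 5% annual interest)): balance=$1732.02 total_interest=$232.02
After 9 (month_end (apply 2% monthly interest)): balance=$1766.66 total_interest=$266.66
After 10 (year_end (apply 5% annual interest)): balance=$1854.99 total_interest=$354.99
After 11 (deposit($50)): balance=$1904.99 total_interest=$354.99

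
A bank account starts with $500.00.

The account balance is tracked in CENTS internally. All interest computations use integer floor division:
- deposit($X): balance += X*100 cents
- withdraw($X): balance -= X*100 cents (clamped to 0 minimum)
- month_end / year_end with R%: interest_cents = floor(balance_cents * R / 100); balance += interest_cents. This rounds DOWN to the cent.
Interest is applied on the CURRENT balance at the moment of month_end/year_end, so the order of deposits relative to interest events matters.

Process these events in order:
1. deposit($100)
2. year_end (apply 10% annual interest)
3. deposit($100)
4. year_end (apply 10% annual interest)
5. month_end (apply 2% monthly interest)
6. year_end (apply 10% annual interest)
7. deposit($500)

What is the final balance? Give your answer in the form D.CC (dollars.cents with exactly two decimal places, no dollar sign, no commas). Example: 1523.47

Answer: 1437.99

Derivation:
After 1 (deposit($100)): balance=$600.00 total_interest=$0.00
After 2 (year_end (apply 10% annual interest)): balance=$660.00 total_interest=$60.00
After 3 (deposit($100)): balance=$760.00 total_interest=$60.00
After 4 (year_end (apply 10% annual interest)): balance=$836.00 total_interest=$136.00
After 5 (month_end (apply 2% monthly interest)): balance=$852.72 total_interest=$152.72
After 6 (year_end (apply 10% annual interest)): balance=$937.99 total_interest=$237.99
After 7 (deposit($500)): balance=$1437.99 total_interest=$237.99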